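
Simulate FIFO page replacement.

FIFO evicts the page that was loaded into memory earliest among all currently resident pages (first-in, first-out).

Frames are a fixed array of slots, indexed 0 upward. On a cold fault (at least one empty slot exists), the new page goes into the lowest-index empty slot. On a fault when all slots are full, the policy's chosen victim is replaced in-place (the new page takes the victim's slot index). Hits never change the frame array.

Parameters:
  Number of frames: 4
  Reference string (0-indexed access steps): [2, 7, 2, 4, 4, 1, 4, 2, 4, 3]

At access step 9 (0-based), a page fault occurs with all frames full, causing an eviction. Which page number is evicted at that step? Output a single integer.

Answer: 2

Derivation:
Step 0: ref 2 -> FAULT, frames=[2,-,-,-]
Step 1: ref 7 -> FAULT, frames=[2,7,-,-]
Step 2: ref 2 -> HIT, frames=[2,7,-,-]
Step 3: ref 4 -> FAULT, frames=[2,7,4,-]
Step 4: ref 4 -> HIT, frames=[2,7,4,-]
Step 5: ref 1 -> FAULT, frames=[2,7,4,1]
Step 6: ref 4 -> HIT, frames=[2,7,4,1]
Step 7: ref 2 -> HIT, frames=[2,7,4,1]
Step 8: ref 4 -> HIT, frames=[2,7,4,1]
Step 9: ref 3 -> FAULT, evict 2, frames=[3,7,4,1]
At step 9: evicted page 2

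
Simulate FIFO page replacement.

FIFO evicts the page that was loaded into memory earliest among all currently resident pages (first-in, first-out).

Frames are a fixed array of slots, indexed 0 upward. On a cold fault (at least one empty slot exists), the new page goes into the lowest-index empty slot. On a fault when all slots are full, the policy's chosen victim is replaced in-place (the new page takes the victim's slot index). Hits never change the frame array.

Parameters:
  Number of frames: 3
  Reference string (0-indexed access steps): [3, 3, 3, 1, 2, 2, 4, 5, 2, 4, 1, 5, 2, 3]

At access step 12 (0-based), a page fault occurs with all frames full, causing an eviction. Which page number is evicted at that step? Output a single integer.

Step 0: ref 3 -> FAULT, frames=[3,-,-]
Step 1: ref 3 -> HIT, frames=[3,-,-]
Step 2: ref 3 -> HIT, frames=[3,-,-]
Step 3: ref 1 -> FAULT, frames=[3,1,-]
Step 4: ref 2 -> FAULT, frames=[3,1,2]
Step 5: ref 2 -> HIT, frames=[3,1,2]
Step 6: ref 4 -> FAULT, evict 3, frames=[4,1,2]
Step 7: ref 5 -> FAULT, evict 1, frames=[4,5,2]
Step 8: ref 2 -> HIT, frames=[4,5,2]
Step 9: ref 4 -> HIT, frames=[4,5,2]
Step 10: ref 1 -> FAULT, evict 2, frames=[4,5,1]
Step 11: ref 5 -> HIT, frames=[4,5,1]
Step 12: ref 2 -> FAULT, evict 4, frames=[2,5,1]
At step 12: evicted page 4

Answer: 4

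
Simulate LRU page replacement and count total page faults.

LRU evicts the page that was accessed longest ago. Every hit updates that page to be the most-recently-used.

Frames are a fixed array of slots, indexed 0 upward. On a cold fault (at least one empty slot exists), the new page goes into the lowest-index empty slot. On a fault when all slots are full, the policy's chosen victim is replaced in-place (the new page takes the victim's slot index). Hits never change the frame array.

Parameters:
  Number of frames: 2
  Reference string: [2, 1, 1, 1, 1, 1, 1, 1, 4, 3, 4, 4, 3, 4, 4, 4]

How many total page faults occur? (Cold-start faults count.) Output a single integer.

Step 0: ref 2 → FAULT, frames=[2,-]
Step 1: ref 1 → FAULT, frames=[2,1]
Step 2: ref 1 → HIT, frames=[2,1]
Step 3: ref 1 → HIT, frames=[2,1]
Step 4: ref 1 → HIT, frames=[2,1]
Step 5: ref 1 → HIT, frames=[2,1]
Step 6: ref 1 → HIT, frames=[2,1]
Step 7: ref 1 → HIT, frames=[2,1]
Step 8: ref 4 → FAULT (evict 2), frames=[4,1]
Step 9: ref 3 → FAULT (evict 1), frames=[4,3]
Step 10: ref 4 → HIT, frames=[4,3]
Step 11: ref 4 → HIT, frames=[4,3]
Step 12: ref 3 → HIT, frames=[4,3]
Step 13: ref 4 → HIT, frames=[4,3]
Step 14: ref 4 → HIT, frames=[4,3]
Step 15: ref 4 → HIT, frames=[4,3]
Total faults: 4

Answer: 4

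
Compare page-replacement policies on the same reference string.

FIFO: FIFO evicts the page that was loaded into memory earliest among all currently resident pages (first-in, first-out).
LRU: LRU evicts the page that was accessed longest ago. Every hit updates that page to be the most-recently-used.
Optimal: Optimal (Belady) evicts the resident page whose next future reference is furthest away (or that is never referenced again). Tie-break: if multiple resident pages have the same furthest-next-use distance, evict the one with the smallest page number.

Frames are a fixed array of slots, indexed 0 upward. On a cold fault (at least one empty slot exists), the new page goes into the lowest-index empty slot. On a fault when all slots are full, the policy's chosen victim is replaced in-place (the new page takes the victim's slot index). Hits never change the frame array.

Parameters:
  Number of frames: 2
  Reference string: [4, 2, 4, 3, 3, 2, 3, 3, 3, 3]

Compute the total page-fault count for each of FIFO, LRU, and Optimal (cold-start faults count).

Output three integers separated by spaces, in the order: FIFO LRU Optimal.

--- FIFO ---
  step 0: ref 4 -> FAULT, frames=[4,-] (faults so far: 1)
  step 1: ref 2 -> FAULT, frames=[4,2] (faults so far: 2)
  step 2: ref 4 -> HIT, frames=[4,2] (faults so far: 2)
  step 3: ref 3 -> FAULT, evict 4, frames=[3,2] (faults so far: 3)
  step 4: ref 3 -> HIT, frames=[3,2] (faults so far: 3)
  step 5: ref 2 -> HIT, frames=[3,2] (faults so far: 3)
  step 6: ref 3 -> HIT, frames=[3,2] (faults so far: 3)
  step 7: ref 3 -> HIT, frames=[3,2] (faults so far: 3)
  step 8: ref 3 -> HIT, frames=[3,2] (faults so far: 3)
  step 9: ref 3 -> HIT, frames=[3,2] (faults so far: 3)
  FIFO total faults: 3
--- LRU ---
  step 0: ref 4 -> FAULT, frames=[4,-] (faults so far: 1)
  step 1: ref 2 -> FAULT, frames=[4,2] (faults so far: 2)
  step 2: ref 4 -> HIT, frames=[4,2] (faults so far: 2)
  step 3: ref 3 -> FAULT, evict 2, frames=[4,3] (faults so far: 3)
  step 4: ref 3 -> HIT, frames=[4,3] (faults so far: 3)
  step 5: ref 2 -> FAULT, evict 4, frames=[2,3] (faults so far: 4)
  step 6: ref 3 -> HIT, frames=[2,3] (faults so far: 4)
  step 7: ref 3 -> HIT, frames=[2,3] (faults so far: 4)
  step 8: ref 3 -> HIT, frames=[2,3] (faults so far: 4)
  step 9: ref 3 -> HIT, frames=[2,3] (faults so far: 4)
  LRU total faults: 4
--- Optimal ---
  step 0: ref 4 -> FAULT, frames=[4,-] (faults so far: 1)
  step 1: ref 2 -> FAULT, frames=[4,2] (faults so far: 2)
  step 2: ref 4 -> HIT, frames=[4,2] (faults so far: 2)
  step 3: ref 3 -> FAULT, evict 4, frames=[3,2] (faults so far: 3)
  step 4: ref 3 -> HIT, frames=[3,2] (faults so far: 3)
  step 5: ref 2 -> HIT, frames=[3,2] (faults so far: 3)
  step 6: ref 3 -> HIT, frames=[3,2] (faults so far: 3)
  step 7: ref 3 -> HIT, frames=[3,2] (faults so far: 3)
  step 8: ref 3 -> HIT, frames=[3,2] (faults so far: 3)
  step 9: ref 3 -> HIT, frames=[3,2] (faults so far: 3)
  Optimal total faults: 3

Answer: 3 4 3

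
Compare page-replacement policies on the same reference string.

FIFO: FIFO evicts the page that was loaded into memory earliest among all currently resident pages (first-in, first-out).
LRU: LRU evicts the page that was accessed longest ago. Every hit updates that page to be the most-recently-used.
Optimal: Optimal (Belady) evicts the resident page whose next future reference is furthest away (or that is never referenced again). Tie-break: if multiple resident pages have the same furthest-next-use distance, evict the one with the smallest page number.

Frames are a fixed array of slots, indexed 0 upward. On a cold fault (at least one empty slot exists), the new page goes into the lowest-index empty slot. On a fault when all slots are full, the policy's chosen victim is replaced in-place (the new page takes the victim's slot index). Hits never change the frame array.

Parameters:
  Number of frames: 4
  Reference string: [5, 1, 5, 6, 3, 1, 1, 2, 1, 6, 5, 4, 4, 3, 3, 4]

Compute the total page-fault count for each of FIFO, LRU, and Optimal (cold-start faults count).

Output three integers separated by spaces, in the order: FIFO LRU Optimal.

Answer: 7 8 7

Derivation:
--- FIFO ---
  step 0: ref 5 -> FAULT, frames=[5,-,-,-] (faults so far: 1)
  step 1: ref 1 -> FAULT, frames=[5,1,-,-] (faults so far: 2)
  step 2: ref 5 -> HIT, frames=[5,1,-,-] (faults so far: 2)
  step 3: ref 6 -> FAULT, frames=[5,1,6,-] (faults so far: 3)
  step 4: ref 3 -> FAULT, frames=[5,1,6,3] (faults so far: 4)
  step 5: ref 1 -> HIT, frames=[5,1,6,3] (faults so far: 4)
  step 6: ref 1 -> HIT, frames=[5,1,6,3] (faults so far: 4)
  step 7: ref 2 -> FAULT, evict 5, frames=[2,1,6,3] (faults so far: 5)
  step 8: ref 1 -> HIT, frames=[2,1,6,3] (faults so far: 5)
  step 9: ref 6 -> HIT, frames=[2,1,6,3] (faults so far: 5)
  step 10: ref 5 -> FAULT, evict 1, frames=[2,5,6,3] (faults so far: 6)
  step 11: ref 4 -> FAULT, evict 6, frames=[2,5,4,3] (faults so far: 7)
  step 12: ref 4 -> HIT, frames=[2,5,4,3] (faults so far: 7)
  step 13: ref 3 -> HIT, frames=[2,5,4,3] (faults so far: 7)
  step 14: ref 3 -> HIT, frames=[2,5,4,3] (faults so far: 7)
  step 15: ref 4 -> HIT, frames=[2,5,4,3] (faults so far: 7)
  FIFO total faults: 7
--- LRU ---
  step 0: ref 5 -> FAULT, frames=[5,-,-,-] (faults so far: 1)
  step 1: ref 1 -> FAULT, frames=[5,1,-,-] (faults so far: 2)
  step 2: ref 5 -> HIT, frames=[5,1,-,-] (faults so far: 2)
  step 3: ref 6 -> FAULT, frames=[5,1,6,-] (faults so far: 3)
  step 4: ref 3 -> FAULT, frames=[5,1,6,3] (faults so far: 4)
  step 5: ref 1 -> HIT, frames=[5,1,6,3] (faults so far: 4)
  step 6: ref 1 -> HIT, frames=[5,1,6,3] (faults so far: 4)
  step 7: ref 2 -> FAULT, evict 5, frames=[2,1,6,3] (faults so far: 5)
  step 8: ref 1 -> HIT, frames=[2,1,6,3] (faults so far: 5)
  step 9: ref 6 -> HIT, frames=[2,1,6,3] (faults so far: 5)
  step 10: ref 5 -> FAULT, evict 3, frames=[2,1,6,5] (faults so far: 6)
  step 11: ref 4 -> FAULT, evict 2, frames=[4,1,6,5] (faults so far: 7)
  step 12: ref 4 -> HIT, frames=[4,1,6,5] (faults so far: 7)
  step 13: ref 3 -> FAULT, evict 1, frames=[4,3,6,5] (faults so far: 8)
  step 14: ref 3 -> HIT, frames=[4,3,6,5] (faults so far: 8)
  step 15: ref 4 -> HIT, frames=[4,3,6,5] (faults so far: 8)
  LRU total faults: 8
--- Optimal ---
  step 0: ref 5 -> FAULT, frames=[5,-,-,-] (faults so far: 1)
  step 1: ref 1 -> FAULT, frames=[5,1,-,-] (faults so far: 2)
  step 2: ref 5 -> HIT, frames=[5,1,-,-] (faults so far: 2)
  step 3: ref 6 -> FAULT, frames=[5,1,6,-] (faults so far: 3)
  step 4: ref 3 -> FAULT, frames=[5,1,6,3] (faults so far: 4)
  step 5: ref 1 -> HIT, frames=[5,1,6,3] (faults so far: 4)
  step 6: ref 1 -> HIT, frames=[5,1,6,3] (faults so far: 4)
  step 7: ref 2 -> FAULT, evict 3, frames=[5,1,6,2] (faults so far: 5)
  step 8: ref 1 -> HIT, frames=[5,1,6,2] (faults so far: 5)
  step 9: ref 6 -> HIT, frames=[5,1,6,2] (faults so far: 5)
  step 10: ref 5 -> HIT, frames=[5,1,6,2] (faults so far: 5)
  step 11: ref 4 -> FAULT, evict 1, frames=[5,4,6,2] (faults so far: 6)
  step 12: ref 4 -> HIT, frames=[5,4,6,2] (faults so far: 6)
  step 13: ref 3 -> FAULT, evict 2, frames=[5,4,6,3] (faults so far: 7)
  step 14: ref 3 -> HIT, frames=[5,4,6,3] (faults so far: 7)
  step 15: ref 4 -> HIT, frames=[5,4,6,3] (faults so far: 7)
  Optimal total faults: 7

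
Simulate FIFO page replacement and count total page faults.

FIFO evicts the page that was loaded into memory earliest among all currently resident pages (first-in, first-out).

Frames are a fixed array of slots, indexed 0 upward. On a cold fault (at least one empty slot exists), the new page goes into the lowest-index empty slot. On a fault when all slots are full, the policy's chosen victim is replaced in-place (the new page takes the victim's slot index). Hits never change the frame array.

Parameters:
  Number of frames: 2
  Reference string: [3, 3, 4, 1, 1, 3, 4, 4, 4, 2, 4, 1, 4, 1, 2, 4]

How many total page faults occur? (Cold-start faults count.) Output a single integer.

Answer: 9

Derivation:
Step 0: ref 3 → FAULT, frames=[3,-]
Step 1: ref 3 → HIT, frames=[3,-]
Step 2: ref 4 → FAULT, frames=[3,4]
Step 3: ref 1 → FAULT (evict 3), frames=[1,4]
Step 4: ref 1 → HIT, frames=[1,4]
Step 5: ref 3 → FAULT (evict 4), frames=[1,3]
Step 6: ref 4 → FAULT (evict 1), frames=[4,3]
Step 7: ref 4 → HIT, frames=[4,3]
Step 8: ref 4 → HIT, frames=[4,3]
Step 9: ref 2 → FAULT (evict 3), frames=[4,2]
Step 10: ref 4 → HIT, frames=[4,2]
Step 11: ref 1 → FAULT (evict 4), frames=[1,2]
Step 12: ref 4 → FAULT (evict 2), frames=[1,4]
Step 13: ref 1 → HIT, frames=[1,4]
Step 14: ref 2 → FAULT (evict 1), frames=[2,4]
Step 15: ref 4 → HIT, frames=[2,4]
Total faults: 9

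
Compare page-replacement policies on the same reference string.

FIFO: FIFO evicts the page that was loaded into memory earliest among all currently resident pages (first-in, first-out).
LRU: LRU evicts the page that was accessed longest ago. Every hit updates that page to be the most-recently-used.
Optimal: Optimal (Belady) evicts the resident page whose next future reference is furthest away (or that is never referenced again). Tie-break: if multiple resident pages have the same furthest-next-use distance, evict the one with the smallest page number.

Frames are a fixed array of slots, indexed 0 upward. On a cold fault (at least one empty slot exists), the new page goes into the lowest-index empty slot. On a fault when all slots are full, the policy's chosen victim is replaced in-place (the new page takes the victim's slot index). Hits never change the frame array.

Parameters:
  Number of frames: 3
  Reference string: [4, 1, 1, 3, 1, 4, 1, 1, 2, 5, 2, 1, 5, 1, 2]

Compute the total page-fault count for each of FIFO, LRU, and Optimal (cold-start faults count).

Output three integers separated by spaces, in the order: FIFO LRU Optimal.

Answer: 6 5 5

Derivation:
--- FIFO ---
  step 0: ref 4 -> FAULT, frames=[4,-,-] (faults so far: 1)
  step 1: ref 1 -> FAULT, frames=[4,1,-] (faults so far: 2)
  step 2: ref 1 -> HIT, frames=[4,1,-] (faults so far: 2)
  step 3: ref 3 -> FAULT, frames=[4,1,3] (faults so far: 3)
  step 4: ref 1 -> HIT, frames=[4,1,3] (faults so far: 3)
  step 5: ref 4 -> HIT, frames=[4,1,3] (faults so far: 3)
  step 6: ref 1 -> HIT, frames=[4,1,3] (faults so far: 3)
  step 7: ref 1 -> HIT, frames=[4,1,3] (faults so far: 3)
  step 8: ref 2 -> FAULT, evict 4, frames=[2,1,3] (faults so far: 4)
  step 9: ref 5 -> FAULT, evict 1, frames=[2,5,3] (faults so far: 5)
  step 10: ref 2 -> HIT, frames=[2,5,3] (faults so far: 5)
  step 11: ref 1 -> FAULT, evict 3, frames=[2,5,1] (faults so far: 6)
  step 12: ref 5 -> HIT, frames=[2,5,1] (faults so far: 6)
  step 13: ref 1 -> HIT, frames=[2,5,1] (faults so far: 6)
  step 14: ref 2 -> HIT, frames=[2,5,1] (faults so far: 6)
  FIFO total faults: 6
--- LRU ---
  step 0: ref 4 -> FAULT, frames=[4,-,-] (faults so far: 1)
  step 1: ref 1 -> FAULT, frames=[4,1,-] (faults so far: 2)
  step 2: ref 1 -> HIT, frames=[4,1,-] (faults so far: 2)
  step 3: ref 3 -> FAULT, frames=[4,1,3] (faults so far: 3)
  step 4: ref 1 -> HIT, frames=[4,1,3] (faults so far: 3)
  step 5: ref 4 -> HIT, frames=[4,1,3] (faults so far: 3)
  step 6: ref 1 -> HIT, frames=[4,1,3] (faults so far: 3)
  step 7: ref 1 -> HIT, frames=[4,1,3] (faults so far: 3)
  step 8: ref 2 -> FAULT, evict 3, frames=[4,1,2] (faults so far: 4)
  step 9: ref 5 -> FAULT, evict 4, frames=[5,1,2] (faults so far: 5)
  step 10: ref 2 -> HIT, frames=[5,1,2] (faults so far: 5)
  step 11: ref 1 -> HIT, frames=[5,1,2] (faults so far: 5)
  step 12: ref 5 -> HIT, frames=[5,1,2] (faults so far: 5)
  step 13: ref 1 -> HIT, frames=[5,1,2] (faults so far: 5)
  step 14: ref 2 -> HIT, frames=[5,1,2] (faults so far: 5)
  LRU total faults: 5
--- Optimal ---
  step 0: ref 4 -> FAULT, frames=[4,-,-] (faults so far: 1)
  step 1: ref 1 -> FAULT, frames=[4,1,-] (faults so far: 2)
  step 2: ref 1 -> HIT, frames=[4,1,-] (faults so far: 2)
  step 3: ref 3 -> FAULT, frames=[4,1,3] (faults so far: 3)
  step 4: ref 1 -> HIT, frames=[4,1,3] (faults so far: 3)
  step 5: ref 4 -> HIT, frames=[4,1,3] (faults so far: 3)
  step 6: ref 1 -> HIT, frames=[4,1,3] (faults so far: 3)
  step 7: ref 1 -> HIT, frames=[4,1,3] (faults so far: 3)
  step 8: ref 2 -> FAULT, evict 3, frames=[4,1,2] (faults so far: 4)
  step 9: ref 5 -> FAULT, evict 4, frames=[5,1,2] (faults so far: 5)
  step 10: ref 2 -> HIT, frames=[5,1,2] (faults so far: 5)
  step 11: ref 1 -> HIT, frames=[5,1,2] (faults so far: 5)
  step 12: ref 5 -> HIT, frames=[5,1,2] (faults so far: 5)
  step 13: ref 1 -> HIT, frames=[5,1,2] (faults so far: 5)
  step 14: ref 2 -> HIT, frames=[5,1,2] (faults so far: 5)
  Optimal total faults: 5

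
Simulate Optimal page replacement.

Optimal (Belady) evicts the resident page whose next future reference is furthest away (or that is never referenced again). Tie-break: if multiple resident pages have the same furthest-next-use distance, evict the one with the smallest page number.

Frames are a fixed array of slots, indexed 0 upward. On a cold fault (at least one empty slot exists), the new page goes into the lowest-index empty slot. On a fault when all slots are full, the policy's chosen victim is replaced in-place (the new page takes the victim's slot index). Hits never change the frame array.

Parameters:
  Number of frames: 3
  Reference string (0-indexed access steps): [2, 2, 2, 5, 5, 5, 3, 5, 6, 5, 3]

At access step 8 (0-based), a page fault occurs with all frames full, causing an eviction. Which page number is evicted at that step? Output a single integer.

Answer: 2

Derivation:
Step 0: ref 2 -> FAULT, frames=[2,-,-]
Step 1: ref 2 -> HIT, frames=[2,-,-]
Step 2: ref 2 -> HIT, frames=[2,-,-]
Step 3: ref 5 -> FAULT, frames=[2,5,-]
Step 4: ref 5 -> HIT, frames=[2,5,-]
Step 5: ref 5 -> HIT, frames=[2,5,-]
Step 6: ref 3 -> FAULT, frames=[2,5,3]
Step 7: ref 5 -> HIT, frames=[2,5,3]
Step 8: ref 6 -> FAULT, evict 2, frames=[6,5,3]
At step 8: evicted page 2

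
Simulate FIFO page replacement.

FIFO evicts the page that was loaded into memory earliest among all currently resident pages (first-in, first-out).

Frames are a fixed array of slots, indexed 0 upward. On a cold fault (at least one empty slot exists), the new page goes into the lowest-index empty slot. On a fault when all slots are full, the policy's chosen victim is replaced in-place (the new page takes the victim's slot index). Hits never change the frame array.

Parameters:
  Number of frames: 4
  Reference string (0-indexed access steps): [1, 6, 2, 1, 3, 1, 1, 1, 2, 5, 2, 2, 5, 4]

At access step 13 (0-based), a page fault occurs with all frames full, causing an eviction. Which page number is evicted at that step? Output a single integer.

Step 0: ref 1 -> FAULT, frames=[1,-,-,-]
Step 1: ref 6 -> FAULT, frames=[1,6,-,-]
Step 2: ref 2 -> FAULT, frames=[1,6,2,-]
Step 3: ref 1 -> HIT, frames=[1,6,2,-]
Step 4: ref 3 -> FAULT, frames=[1,6,2,3]
Step 5: ref 1 -> HIT, frames=[1,6,2,3]
Step 6: ref 1 -> HIT, frames=[1,6,2,3]
Step 7: ref 1 -> HIT, frames=[1,6,2,3]
Step 8: ref 2 -> HIT, frames=[1,6,2,3]
Step 9: ref 5 -> FAULT, evict 1, frames=[5,6,2,3]
Step 10: ref 2 -> HIT, frames=[5,6,2,3]
Step 11: ref 2 -> HIT, frames=[5,6,2,3]
Step 12: ref 5 -> HIT, frames=[5,6,2,3]
Step 13: ref 4 -> FAULT, evict 6, frames=[5,4,2,3]
At step 13: evicted page 6

Answer: 6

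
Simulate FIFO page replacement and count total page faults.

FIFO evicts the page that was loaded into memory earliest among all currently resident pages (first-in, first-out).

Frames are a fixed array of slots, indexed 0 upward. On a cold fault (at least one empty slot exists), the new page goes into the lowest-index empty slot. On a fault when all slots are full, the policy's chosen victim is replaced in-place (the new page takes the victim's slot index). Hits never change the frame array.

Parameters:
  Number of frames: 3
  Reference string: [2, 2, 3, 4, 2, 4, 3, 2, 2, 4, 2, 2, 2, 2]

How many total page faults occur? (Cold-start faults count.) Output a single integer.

Answer: 3

Derivation:
Step 0: ref 2 → FAULT, frames=[2,-,-]
Step 1: ref 2 → HIT, frames=[2,-,-]
Step 2: ref 3 → FAULT, frames=[2,3,-]
Step 3: ref 4 → FAULT, frames=[2,3,4]
Step 4: ref 2 → HIT, frames=[2,3,4]
Step 5: ref 4 → HIT, frames=[2,3,4]
Step 6: ref 3 → HIT, frames=[2,3,4]
Step 7: ref 2 → HIT, frames=[2,3,4]
Step 8: ref 2 → HIT, frames=[2,3,4]
Step 9: ref 4 → HIT, frames=[2,3,4]
Step 10: ref 2 → HIT, frames=[2,3,4]
Step 11: ref 2 → HIT, frames=[2,3,4]
Step 12: ref 2 → HIT, frames=[2,3,4]
Step 13: ref 2 → HIT, frames=[2,3,4]
Total faults: 3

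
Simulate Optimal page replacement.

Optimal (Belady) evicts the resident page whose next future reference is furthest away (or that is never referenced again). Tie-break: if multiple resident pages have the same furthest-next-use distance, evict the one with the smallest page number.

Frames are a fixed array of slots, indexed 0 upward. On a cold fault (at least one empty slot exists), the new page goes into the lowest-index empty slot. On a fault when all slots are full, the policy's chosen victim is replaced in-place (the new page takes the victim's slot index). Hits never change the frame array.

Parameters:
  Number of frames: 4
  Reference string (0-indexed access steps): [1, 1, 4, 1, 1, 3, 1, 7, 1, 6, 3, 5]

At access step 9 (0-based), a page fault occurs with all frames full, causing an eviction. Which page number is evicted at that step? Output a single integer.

Step 0: ref 1 -> FAULT, frames=[1,-,-,-]
Step 1: ref 1 -> HIT, frames=[1,-,-,-]
Step 2: ref 4 -> FAULT, frames=[1,4,-,-]
Step 3: ref 1 -> HIT, frames=[1,4,-,-]
Step 4: ref 1 -> HIT, frames=[1,4,-,-]
Step 5: ref 3 -> FAULT, frames=[1,4,3,-]
Step 6: ref 1 -> HIT, frames=[1,4,3,-]
Step 7: ref 7 -> FAULT, frames=[1,4,3,7]
Step 8: ref 1 -> HIT, frames=[1,4,3,7]
Step 9: ref 6 -> FAULT, evict 1, frames=[6,4,3,7]
At step 9: evicted page 1

Answer: 1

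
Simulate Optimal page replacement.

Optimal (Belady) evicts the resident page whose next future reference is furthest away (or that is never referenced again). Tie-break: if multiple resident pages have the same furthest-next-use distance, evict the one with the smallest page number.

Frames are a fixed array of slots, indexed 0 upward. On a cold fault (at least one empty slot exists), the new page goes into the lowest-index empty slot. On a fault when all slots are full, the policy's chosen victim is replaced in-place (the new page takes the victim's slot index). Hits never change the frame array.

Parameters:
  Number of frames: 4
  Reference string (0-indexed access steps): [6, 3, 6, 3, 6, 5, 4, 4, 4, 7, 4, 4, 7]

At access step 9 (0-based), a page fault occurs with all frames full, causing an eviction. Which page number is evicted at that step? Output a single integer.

Step 0: ref 6 -> FAULT, frames=[6,-,-,-]
Step 1: ref 3 -> FAULT, frames=[6,3,-,-]
Step 2: ref 6 -> HIT, frames=[6,3,-,-]
Step 3: ref 3 -> HIT, frames=[6,3,-,-]
Step 4: ref 6 -> HIT, frames=[6,3,-,-]
Step 5: ref 5 -> FAULT, frames=[6,3,5,-]
Step 6: ref 4 -> FAULT, frames=[6,3,5,4]
Step 7: ref 4 -> HIT, frames=[6,3,5,4]
Step 8: ref 4 -> HIT, frames=[6,3,5,4]
Step 9: ref 7 -> FAULT, evict 3, frames=[6,7,5,4]
At step 9: evicted page 3

Answer: 3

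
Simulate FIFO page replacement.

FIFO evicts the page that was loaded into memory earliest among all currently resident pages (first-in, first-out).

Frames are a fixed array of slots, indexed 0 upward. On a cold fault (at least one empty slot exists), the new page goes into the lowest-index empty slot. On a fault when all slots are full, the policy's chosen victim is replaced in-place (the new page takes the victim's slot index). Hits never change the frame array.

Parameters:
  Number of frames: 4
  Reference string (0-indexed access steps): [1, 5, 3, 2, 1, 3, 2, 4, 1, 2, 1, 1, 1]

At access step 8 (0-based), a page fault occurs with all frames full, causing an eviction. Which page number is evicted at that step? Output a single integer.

Answer: 5

Derivation:
Step 0: ref 1 -> FAULT, frames=[1,-,-,-]
Step 1: ref 5 -> FAULT, frames=[1,5,-,-]
Step 2: ref 3 -> FAULT, frames=[1,5,3,-]
Step 3: ref 2 -> FAULT, frames=[1,5,3,2]
Step 4: ref 1 -> HIT, frames=[1,5,3,2]
Step 5: ref 3 -> HIT, frames=[1,5,3,2]
Step 6: ref 2 -> HIT, frames=[1,5,3,2]
Step 7: ref 4 -> FAULT, evict 1, frames=[4,5,3,2]
Step 8: ref 1 -> FAULT, evict 5, frames=[4,1,3,2]
At step 8: evicted page 5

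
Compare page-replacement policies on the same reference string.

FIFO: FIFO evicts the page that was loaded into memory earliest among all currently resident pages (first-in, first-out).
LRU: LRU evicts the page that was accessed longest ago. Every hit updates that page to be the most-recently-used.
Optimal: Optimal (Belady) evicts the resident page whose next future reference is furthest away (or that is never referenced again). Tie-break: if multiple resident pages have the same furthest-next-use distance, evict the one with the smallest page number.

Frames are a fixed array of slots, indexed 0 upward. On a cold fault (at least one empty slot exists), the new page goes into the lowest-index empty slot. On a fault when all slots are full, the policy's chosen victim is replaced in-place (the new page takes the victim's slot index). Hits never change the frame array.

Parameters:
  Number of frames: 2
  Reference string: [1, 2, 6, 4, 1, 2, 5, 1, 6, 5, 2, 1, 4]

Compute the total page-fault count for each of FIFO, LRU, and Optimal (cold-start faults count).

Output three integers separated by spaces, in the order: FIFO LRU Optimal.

--- FIFO ---
  step 0: ref 1 -> FAULT, frames=[1,-] (faults so far: 1)
  step 1: ref 2 -> FAULT, frames=[1,2] (faults so far: 2)
  step 2: ref 6 -> FAULT, evict 1, frames=[6,2] (faults so far: 3)
  step 3: ref 4 -> FAULT, evict 2, frames=[6,4] (faults so far: 4)
  step 4: ref 1 -> FAULT, evict 6, frames=[1,4] (faults so far: 5)
  step 5: ref 2 -> FAULT, evict 4, frames=[1,2] (faults so far: 6)
  step 6: ref 5 -> FAULT, evict 1, frames=[5,2] (faults so far: 7)
  step 7: ref 1 -> FAULT, evict 2, frames=[5,1] (faults so far: 8)
  step 8: ref 6 -> FAULT, evict 5, frames=[6,1] (faults so far: 9)
  step 9: ref 5 -> FAULT, evict 1, frames=[6,5] (faults so far: 10)
  step 10: ref 2 -> FAULT, evict 6, frames=[2,5] (faults so far: 11)
  step 11: ref 1 -> FAULT, evict 5, frames=[2,1] (faults so far: 12)
  step 12: ref 4 -> FAULT, evict 2, frames=[4,1] (faults so far: 13)
  FIFO total faults: 13
--- LRU ---
  step 0: ref 1 -> FAULT, frames=[1,-] (faults so far: 1)
  step 1: ref 2 -> FAULT, frames=[1,2] (faults so far: 2)
  step 2: ref 6 -> FAULT, evict 1, frames=[6,2] (faults so far: 3)
  step 3: ref 4 -> FAULT, evict 2, frames=[6,4] (faults so far: 4)
  step 4: ref 1 -> FAULT, evict 6, frames=[1,4] (faults so far: 5)
  step 5: ref 2 -> FAULT, evict 4, frames=[1,2] (faults so far: 6)
  step 6: ref 5 -> FAULT, evict 1, frames=[5,2] (faults so far: 7)
  step 7: ref 1 -> FAULT, evict 2, frames=[5,1] (faults so far: 8)
  step 8: ref 6 -> FAULT, evict 5, frames=[6,1] (faults so far: 9)
  step 9: ref 5 -> FAULT, evict 1, frames=[6,5] (faults so far: 10)
  step 10: ref 2 -> FAULT, evict 6, frames=[2,5] (faults so far: 11)
  step 11: ref 1 -> FAULT, evict 5, frames=[2,1] (faults so far: 12)
  step 12: ref 4 -> FAULT, evict 2, frames=[4,1] (faults so far: 13)
  LRU total faults: 13
--- Optimal ---
  step 0: ref 1 -> FAULT, frames=[1,-] (faults so far: 1)
  step 1: ref 2 -> FAULT, frames=[1,2] (faults so far: 2)
  step 2: ref 6 -> FAULT, evict 2, frames=[1,6] (faults so far: 3)
  step 3: ref 4 -> FAULT, evict 6, frames=[1,4] (faults so far: 4)
  step 4: ref 1 -> HIT, frames=[1,4] (faults so far: 4)
  step 5: ref 2 -> FAULT, evict 4, frames=[1,2] (faults so far: 5)
  step 6: ref 5 -> FAULT, evict 2, frames=[1,5] (faults so far: 6)
  step 7: ref 1 -> HIT, frames=[1,5] (faults so far: 6)
  step 8: ref 6 -> FAULT, evict 1, frames=[6,5] (faults so far: 7)
  step 9: ref 5 -> HIT, frames=[6,5] (faults so far: 7)
  step 10: ref 2 -> FAULT, evict 5, frames=[6,2] (faults so far: 8)
  step 11: ref 1 -> FAULT, evict 2, frames=[6,1] (faults so far: 9)
  step 12: ref 4 -> FAULT, evict 1, frames=[6,4] (faults so far: 10)
  Optimal total faults: 10

Answer: 13 13 10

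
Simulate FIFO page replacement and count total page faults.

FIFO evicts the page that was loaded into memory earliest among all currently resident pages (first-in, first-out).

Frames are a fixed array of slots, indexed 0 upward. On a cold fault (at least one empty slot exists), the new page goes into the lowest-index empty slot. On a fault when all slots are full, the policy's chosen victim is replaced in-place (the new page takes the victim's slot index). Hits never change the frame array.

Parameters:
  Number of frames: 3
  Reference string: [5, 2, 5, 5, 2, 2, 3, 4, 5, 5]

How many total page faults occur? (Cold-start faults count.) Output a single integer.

Answer: 5

Derivation:
Step 0: ref 5 → FAULT, frames=[5,-,-]
Step 1: ref 2 → FAULT, frames=[5,2,-]
Step 2: ref 5 → HIT, frames=[5,2,-]
Step 3: ref 5 → HIT, frames=[5,2,-]
Step 4: ref 2 → HIT, frames=[5,2,-]
Step 5: ref 2 → HIT, frames=[5,2,-]
Step 6: ref 3 → FAULT, frames=[5,2,3]
Step 7: ref 4 → FAULT (evict 5), frames=[4,2,3]
Step 8: ref 5 → FAULT (evict 2), frames=[4,5,3]
Step 9: ref 5 → HIT, frames=[4,5,3]
Total faults: 5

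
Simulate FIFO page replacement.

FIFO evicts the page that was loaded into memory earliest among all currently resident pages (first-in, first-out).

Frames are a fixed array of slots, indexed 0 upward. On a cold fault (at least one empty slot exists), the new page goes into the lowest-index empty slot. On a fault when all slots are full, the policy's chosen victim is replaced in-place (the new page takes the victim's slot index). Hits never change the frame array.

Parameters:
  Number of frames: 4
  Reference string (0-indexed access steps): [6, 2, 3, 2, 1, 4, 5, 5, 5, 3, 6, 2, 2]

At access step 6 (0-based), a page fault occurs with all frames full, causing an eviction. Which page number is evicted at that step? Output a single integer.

Step 0: ref 6 -> FAULT, frames=[6,-,-,-]
Step 1: ref 2 -> FAULT, frames=[6,2,-,-]
Step 2: ref 3 -> FAULT, frames=[6,2,3,-]
Step 3: ref 2 -> HIT, frames=[6,2,3,-]
Step 4: ref 1 -> FAULT, frames=[6,2,3,1]
Step 5: ref 4 -> FAULT, evict 6, frames=[4,2,3,1]
Step 6: ref 5 -> FAULT, evict 2, frames=[4,5,3,1]
At step 6: evicted page 2

Answer: 2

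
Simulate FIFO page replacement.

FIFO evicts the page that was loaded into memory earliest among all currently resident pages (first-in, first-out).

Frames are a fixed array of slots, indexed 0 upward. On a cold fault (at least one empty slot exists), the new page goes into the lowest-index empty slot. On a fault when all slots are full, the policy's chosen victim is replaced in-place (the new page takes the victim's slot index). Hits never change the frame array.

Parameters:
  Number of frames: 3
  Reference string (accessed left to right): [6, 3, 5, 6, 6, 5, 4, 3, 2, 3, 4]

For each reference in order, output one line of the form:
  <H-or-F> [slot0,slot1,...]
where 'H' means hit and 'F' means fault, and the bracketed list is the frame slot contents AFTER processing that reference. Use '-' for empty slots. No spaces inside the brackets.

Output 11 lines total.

F [6,-,-]
F [6,3,-]
F [6,3,5]
H [6,3,5]
H [6,3,5]
H [6,3,5]
F [4,3,5]
H [4,3,5]
F [4,2,5]
F [4,2,3]
H [4,2,3]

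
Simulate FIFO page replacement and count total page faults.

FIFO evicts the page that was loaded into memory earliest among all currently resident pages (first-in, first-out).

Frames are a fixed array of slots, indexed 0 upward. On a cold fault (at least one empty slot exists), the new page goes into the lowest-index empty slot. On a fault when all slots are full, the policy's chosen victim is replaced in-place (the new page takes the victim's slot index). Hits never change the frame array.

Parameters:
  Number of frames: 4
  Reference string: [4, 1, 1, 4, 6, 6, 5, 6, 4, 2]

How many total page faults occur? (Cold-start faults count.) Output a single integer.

Answer: 5

Derivation:
Step 0: ref 4 → FAULT, frames=[4,-,-,-]
Step 1: ref 1 → FAULT, frames=[4,1,-,-]
Step 2: ref 1 → HIT, frames=[4,1,-,-]
Step 3: ref 4 → HIT, frames=[4,1,-,-]
Step 4: ref 6 → FAULT, frames=[4,1,6,-]
Step 5: ref 6 → HIT, frames=[4,1,6,-]
Step 6: ref 5 → FAULT, frames=[4,1,6,5]
Step 7: ref 6 → HIT, frames=[4,1,6,5]
Step 8: ref 4 → HIT, frames=[4,1,6,5]
Step 9: ref 2 → FAULT (evict 4), frames=[2,1,6,5]
Total faults: 5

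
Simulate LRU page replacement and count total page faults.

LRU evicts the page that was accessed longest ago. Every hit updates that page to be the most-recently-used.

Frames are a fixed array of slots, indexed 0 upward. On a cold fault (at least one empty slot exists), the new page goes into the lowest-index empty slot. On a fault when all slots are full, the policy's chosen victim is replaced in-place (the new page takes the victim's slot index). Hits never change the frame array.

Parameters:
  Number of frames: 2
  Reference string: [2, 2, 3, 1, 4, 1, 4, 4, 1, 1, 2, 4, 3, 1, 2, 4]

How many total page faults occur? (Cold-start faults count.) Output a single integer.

Answer: 10

Derivation:
Step 0: ref 2 → FAULT, frames=[2,-]
Step 1: ref 2 → HIT, frames=[2,-]
Step 2: ref 3 → FAULT, frames=[2,3]
Step 3: ref 1 → FAULT (evict 2), frames=[1,3]
Step 4: ref 4 → FAULT (evict 3), frames=[1,4]
Step 5: ref 1 → HIT, frames=[1,4]
Step 6: ref 4 → HIT, frames=[1,4]
Step 7: ref 4 → HIT, frames=[1,4]
Step 8: ref 1 → HIT, frames=[1,4]
Step 9: ref 1 → HIT, frames=[1,4]
Step 10: ref 2 → FAULT (evict 4), frames=[1,2]
Step 11: ref 4 → FAULT (evict 1), frames=[4,2]
Step 12: ref 3 → FAULT (evict 2), frames=[4,3]
Step 13: ref 1 → FAULT (evict 4), frames=[1,3]
Step 14: ref 2 → FAULT (evict 3), frames=[1,2]
Step 15: ref 4 → FAULT (evict 1), frames=[4,2]
Total faults: 10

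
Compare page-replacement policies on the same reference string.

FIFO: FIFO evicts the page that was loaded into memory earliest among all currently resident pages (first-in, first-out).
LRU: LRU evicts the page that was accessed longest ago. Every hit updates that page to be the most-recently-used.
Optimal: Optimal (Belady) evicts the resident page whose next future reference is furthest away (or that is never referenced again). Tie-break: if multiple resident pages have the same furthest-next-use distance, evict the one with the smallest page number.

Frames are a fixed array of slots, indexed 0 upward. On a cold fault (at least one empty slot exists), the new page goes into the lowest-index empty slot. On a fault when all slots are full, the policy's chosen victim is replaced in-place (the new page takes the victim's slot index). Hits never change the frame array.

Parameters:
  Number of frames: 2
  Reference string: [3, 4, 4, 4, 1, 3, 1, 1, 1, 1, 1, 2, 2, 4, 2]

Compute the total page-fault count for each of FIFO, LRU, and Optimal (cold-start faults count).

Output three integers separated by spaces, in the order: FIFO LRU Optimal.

--- FIFO ---
  step 0: ref 3 -> FAULT, frames=[3,-] (faults so far: 1)
  step 1: ref 4 -> FAULT, frames=[3,4] (faults so far: 2)
  step 2: ref 4 -> HIT, frames=[3,4] (faults so far: 2)
  step 3: ref 4 -> HIT, frames=[3,4] (faults so far: 2)
  step 4: ref 1 -> FAULT, evict 3, frames=[1,4] (faults so far: 3)
  step 5: ref 3 -> FAULT, evict 4, frames=[1,3] (faults so far: 4)
  step 6: ref 1 -> HIT, frames=[1,3] (faults so far: 4)
  step 7: ref 1 -> HIT, frames=[1,3] (faults so far: 4)
  step 8: ref 1 -> HIT, frames=[1,3] (faults so far: 4)
  step 9: ref 1 -> HIT, frames=[1,3] (faults so far: 4)
  step 10: ref 1 -> HIT, frames=[1,3] (faults so far: 4)
  step 11: ref 2 -> FAULT, evict 1, frames=[2,3] (faults so far: 5)
  step 12: ref 2 -> HIT, frames=[2,3] (faults so far: 5)
  step 13: ref 4 -> FAULT, evict 3, frames=[2,4] (faults so far: 6)
  step 14: ref 2 -> HIT, frames=[2,4] (faults so far: 6)
  FIFO total faults: 6
--- LRU ---
  step 0: ref 3 -> FAULT, frames=[3,-] (faults so far: 1)
  step 1: ref 4 -> FAULT, frames=[3,4] (faults so far: 2)
  step 2: ref 4 -> HIT, frames=[3,4] (faults so far: 2)
  step 3: ref 4 -> HIT, frames=[3,4] (faults so far: 2)
  step 4: ref 1 -> FAULT, evict 3, frames=[1,4] (faults so far: 3)
  step 5: ref 3 -> FAULT, evict 4, frames=[1,3] (faults so far: 4)
  step 6: ref 1 -> HIT, frames=[1,3] (faults so far: 4)
  step 7: ref 1 -> HIT, frames=[1,3] (faults so far: 4)
  step 8: ref 1 -> HIT, frames=[1,3] (faults so far: 4)
  step 9: ref 1 -> HIT, frames=[1,3] (faults so far: 4)
  step 10: ref 1 -> HIT, frames=[1,3] (faults so far: 4)
  step 11: ref 2 -> FAULT, evict 3, frames=[1,2] (faults so far: 5)
  step 12: ref 2 -> HIT, frames=[1,2] (faults so far: 5)
  step 13: ref 4 -> FAULT, evict 1, frames=[4,2] (faults so far: 6)
  step 14: ref 2 -> HIT, frames=[4,2] (faults so far: 6)
  LRU total faults: 6
--- Optimal ---
  step 0: ref 3 -> FAULT, frames=[3,-] (faults so far: 1)
  step 1: ref 4 -> FAULT, frames=[3,4] (faults so far: 2)
  step 2: ref 4 -> HIT, frames=[3,4] (faults so far: 2)
  step 3: ref 4 -> HIT, frames=[3,4] (faults so far: 2)
  step 4: ref 1 -> FAULT, evict 4, frames=[3,1] (faults so far: 3)
  step 5: ref 3 -> HIT, frames=[3,1] (faults so far: 3)
  step 6: ref 1 -> HIT, frames=[3,1] (faults so far: 3)
  step 7: ref 1 -> HIT, frames=[3,1] (faults so far: 3)
  step 8: ref 1 -> HIT, frames=[3,1] (faults so far: 3)
  step 9: ref 1 -> HIT, frames=[3,1] (faults so far: 3)
  step 10: ref 1 -> HIT, frames=[3,1] (faults so far: 3)
  step 11: ref 2 -> FAULT, evict 1, frames=[3,2] (faults so far: 4)
  step 12: ref 2 -> HIT, frames=[3,2] (faults so far: 4)
  step 13: ref 4 -> FAULT, evict 3, frames=[4,2] (faults so far: 5)
  step 14: ref 2 -> HIT, frames=[4,2] (faults so far: 5)
  Optimal total faults: 5

Answer: 6 6 5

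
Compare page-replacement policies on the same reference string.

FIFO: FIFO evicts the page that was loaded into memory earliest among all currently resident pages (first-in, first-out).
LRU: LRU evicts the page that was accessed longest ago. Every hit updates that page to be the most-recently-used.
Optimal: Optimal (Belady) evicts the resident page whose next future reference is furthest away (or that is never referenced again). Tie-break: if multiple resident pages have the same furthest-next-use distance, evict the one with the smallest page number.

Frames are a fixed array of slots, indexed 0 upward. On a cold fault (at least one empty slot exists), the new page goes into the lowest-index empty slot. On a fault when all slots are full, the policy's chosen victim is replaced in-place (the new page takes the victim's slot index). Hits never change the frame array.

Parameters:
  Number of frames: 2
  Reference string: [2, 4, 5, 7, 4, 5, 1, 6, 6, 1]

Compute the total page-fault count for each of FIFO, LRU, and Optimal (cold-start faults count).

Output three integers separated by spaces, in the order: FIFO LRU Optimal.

--- FIFO ---
  step 0: ref 2 -> FAULT, frames=[2,-] (faults so far: 1)
  step 1: ref 4 -> FAULT, frames=[2,4] (faults so far: 2)
  step 2: ref 5 -> FAULT, evict 2, frames=[5,4] (faults so far: 3)
  step 3: ref 7 -> FAULT, evict 4, frames=[5,7] (faults so far: 4)
  step 4: ref 4 -> FAULT, evict 5, frames=[4,7] (faults so far: 5)
  step 5: ref 5 -> FAULT, evict 7, frames=[4,5] (faults so far: 6)
  step 6: ref 1 -> FAULT, evict 4, frames=[1,5] (faults so far: 7)
  step 7: ref 6 -> FAULT, evict 5, frames=[1,6] (faults so far: 8)
  step 8: ref 6 -> HIT, frames=[1,6] (faults so far: 8)
  step 9: ref 1 -> HIT, frames=[1,6] (faults so far: 8)
  FIFO total faults: 8
--- LRU ---
  step 0: ref 2 -> FAULT, frames=[2,-] (faults so far: 1)
  step 1: ref 4 -> FAULT, frames=[2,4] (faults so far: 2)
  step 2: ref 5 -> FAULT, evict 2, frames=[5,4] (faults so far: 3)
  step 3: ref 7 -> FAULT, evict 4, frames=[5,7] (faults so far: 4)
  step 4: ref 4 -> FAULT, evict 5, frames=[4,7] (faults so far: 5)
  step 5: ref 5 -> FAULT, evict 7, frames=[4,5] (faults so far: 6)
  step 6: ref 1 -> FAULT, evict 4, frames=[1,5] (faults so far: 7)
  step 7: ref 6 -> FAULT, evict 5, frames=[1,6] (faults so far: 8)
  step 8: ref 6 -> HIT, frames=[1,6] (faults so far: 8)
  step 9: ref 1 -> HIT, frames=[1,6] (faults so far: 8)
  LRU total faults: 8
--- Optimal ---
  step 0: ref 2 -> FAULT, frames=[2,-] (faults so far: 1)
  step 1: ref 4 -> FAULT, frames=[2,4] (faults so far: 2)
  step 2: ref 5 -> FAULT, evict 2, frames=[5,4] (faults so far: 3)
  step 3: ref 7 -> FAULT, evict 5, frames=[7,4] (faults so far: 4)
  step 4: ref 4 -> HIT, frames=[7,4] (faults so far: 4)
  step 5: ref 5 -> FAULT, evict 4, frames=[7,5] (faults so far: 5)
  step 6: ref 1 -> FAULT, evict 5, frames=[7,1] (faults so far: 6)
  step 7: ref 6 -> FAULT, evict 7, frames=[6,1] (faults so far: 7)
  step 8: ref 6 -> HIT, frames=[6,1] (faults so far: 7)
  step 9: ref 1 -> HIT, frames=[6,1] (faults so far: 7)
  Optimal total faults: 7

Answer: 8 8 7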